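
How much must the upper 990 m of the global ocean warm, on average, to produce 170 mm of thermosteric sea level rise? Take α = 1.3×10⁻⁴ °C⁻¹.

ΔT = Δh/(αH) = 0.17 / (1.3×10⁻⁴ × 990) ≈ 1.321 °C

1.32 °C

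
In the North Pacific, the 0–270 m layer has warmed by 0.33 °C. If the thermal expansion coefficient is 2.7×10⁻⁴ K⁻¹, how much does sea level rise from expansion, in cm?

Δh = αΔT·H = 2.7×10⁻⁴ × 0.33 × 270 = 0.024057 m

about 2.4 cm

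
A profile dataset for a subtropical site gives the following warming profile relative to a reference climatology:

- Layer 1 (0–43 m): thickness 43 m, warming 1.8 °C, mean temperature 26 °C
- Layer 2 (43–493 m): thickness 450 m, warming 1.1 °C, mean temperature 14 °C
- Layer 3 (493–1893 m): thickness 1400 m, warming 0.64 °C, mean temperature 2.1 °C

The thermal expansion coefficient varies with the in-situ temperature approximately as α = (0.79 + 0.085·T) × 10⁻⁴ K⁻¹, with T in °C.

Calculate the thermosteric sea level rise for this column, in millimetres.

Δh = 208 mm

Layer 1: α = (0.79 + 0.085×26)×10⁻⁴ = 3×10⁻⁴ K⁻¹
Layer 2: α = (0.79 + 0.085×14)×10⁻⁴ = 1.98×10⁻⁴ K⁻¹
Layer 3: α = (0.79 + 0.085×2.1)×10⁻⁴ = 0.9685×10⁻⁴ K⁻¹
0–43 m: 3×10⁻⁴ × 1.8 × 43 = 0.02322 m
Layer 2: 450 × 1.98×10⁻⁴ × 1.1 = 0.09801 m
Layer 3: 0.9685×10⁻⁴ × 1400 × 0.64 = 0.0867776 m
Δh = 0.02322 + 0.09801 + 0.0867776 = 0.2080076 m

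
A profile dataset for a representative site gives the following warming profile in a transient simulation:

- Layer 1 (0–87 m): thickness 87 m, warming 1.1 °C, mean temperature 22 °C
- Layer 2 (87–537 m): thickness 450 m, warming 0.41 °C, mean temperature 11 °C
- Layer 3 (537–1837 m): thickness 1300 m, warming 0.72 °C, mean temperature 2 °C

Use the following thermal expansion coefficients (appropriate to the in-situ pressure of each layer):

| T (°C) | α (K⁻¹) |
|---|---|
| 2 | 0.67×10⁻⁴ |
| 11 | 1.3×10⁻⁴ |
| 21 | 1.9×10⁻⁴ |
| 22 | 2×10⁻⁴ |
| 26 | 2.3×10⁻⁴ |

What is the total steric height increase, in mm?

Layer 1 at 22 °C → α = 2×10⁻⁴ K⁻¹
Layer 2 at 11 °C → α = 1.3×10⁻⁴ K⁻¹
Layer 3 at 2 °C → α = 0.67×10⁻⁴ K⁻¹
Layer 1: 2×10⁻⁴ × 1.1 × 87 = 0.01914 m
1.3×10⁻⁴ × 0.41 × 450 = 0.023985 m
Layer 3: 0.67×10⁻⁴ × 0.72 × 1300 = 0.062712 m
Δh = 0.01914 + 0.023985 + 0.062712 = 0.105837 m ≈ 106 mm

106 mm of thermosteric rise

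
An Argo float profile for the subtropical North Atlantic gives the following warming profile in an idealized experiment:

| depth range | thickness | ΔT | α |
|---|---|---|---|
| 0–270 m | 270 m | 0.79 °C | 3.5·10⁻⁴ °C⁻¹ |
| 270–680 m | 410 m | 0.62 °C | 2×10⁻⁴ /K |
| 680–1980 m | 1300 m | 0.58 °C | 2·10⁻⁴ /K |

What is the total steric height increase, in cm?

3.5×10⁻⁴ × 270 × 0.79 = 0.074655 m
410 × 0.62 × 2×10⁻⁴ = 0.05084 m
Layer 3: 0.58 × 1300 × 2×10⁻⁴ = 0.15080 m
Δh = 0.074655 + 0.05084 + 0.15080 = 0.276295 m ≈ 28 cm

about 28 cm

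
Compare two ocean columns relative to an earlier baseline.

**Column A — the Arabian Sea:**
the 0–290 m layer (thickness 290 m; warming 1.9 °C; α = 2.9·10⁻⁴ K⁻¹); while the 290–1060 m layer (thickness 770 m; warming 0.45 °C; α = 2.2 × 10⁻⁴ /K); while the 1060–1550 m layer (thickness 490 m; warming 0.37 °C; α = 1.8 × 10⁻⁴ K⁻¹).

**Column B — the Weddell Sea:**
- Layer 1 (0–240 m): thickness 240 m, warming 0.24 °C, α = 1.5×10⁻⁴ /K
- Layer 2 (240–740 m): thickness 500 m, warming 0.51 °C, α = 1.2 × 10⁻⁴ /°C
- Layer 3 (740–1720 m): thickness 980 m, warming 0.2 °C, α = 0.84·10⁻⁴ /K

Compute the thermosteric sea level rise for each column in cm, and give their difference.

A 1.9 × 290 × 2.9×10⁻⁴ = 0.15979 m
A 770 × 0.45 × 2.2×10⁻⁴ = 0.07623 m
A Layer 3: 1.8×10⁻⁴ × 0.37 × 490 = 0.032634 m
A total: 0.268654 m
B 0–240 m: 1.5×10⁻⁴ × 0.24 × 240 = 0.00864 m
B 0.51 × 1.2×10⁻⁴ × 500 = 0.03060 m
B 740–1720 m: 0.2 × 0.84×10⁻⁴ × 980 = 0.016464 m
B total: 0.055704 m
Difference: 0.268654 − 0.055704 = 0.21295 m

Δh_A ≈ 26.9 cm, Δh_B ≈ 5.57 cm; difference ≈ 21.3 cm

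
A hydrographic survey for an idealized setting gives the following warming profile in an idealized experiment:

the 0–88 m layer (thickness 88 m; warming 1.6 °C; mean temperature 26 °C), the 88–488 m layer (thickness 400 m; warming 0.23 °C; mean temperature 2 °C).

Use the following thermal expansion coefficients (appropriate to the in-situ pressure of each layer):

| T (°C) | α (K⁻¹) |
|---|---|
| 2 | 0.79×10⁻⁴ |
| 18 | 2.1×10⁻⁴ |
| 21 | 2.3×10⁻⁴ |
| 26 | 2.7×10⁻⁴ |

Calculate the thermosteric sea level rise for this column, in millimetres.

Layer 1 at 26 °C → α = 2.7×10⁻⁴ K⁻¹
Layer 2 at 2 °C → α = 0.79×10⁻⁴ K⁻¹
0–88 m: 1.6 × 88 × 2.7×10⁻⁴ = 0.038016 m
0.23 × 400 × 0.79×10⁻⁴ = 0.007268 m
Δh = 0.038016 + 0.007268 = 0.045284 m

45.3 mm of thermosteric rise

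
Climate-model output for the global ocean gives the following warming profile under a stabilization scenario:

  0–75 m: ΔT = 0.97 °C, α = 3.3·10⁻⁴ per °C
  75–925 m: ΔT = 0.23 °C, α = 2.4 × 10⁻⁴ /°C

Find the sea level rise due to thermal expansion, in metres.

Δh = 0.0709 m

0–75 m: 3.3×10⁻⁴ × 75 × 0.97 = 0.0240075 m
75–925 m: 2.4×10⁻⁴ × 850 × 0.23 = 0.04692 m
Δh = 0.0240075 + 0.04692 = 0.0709275 m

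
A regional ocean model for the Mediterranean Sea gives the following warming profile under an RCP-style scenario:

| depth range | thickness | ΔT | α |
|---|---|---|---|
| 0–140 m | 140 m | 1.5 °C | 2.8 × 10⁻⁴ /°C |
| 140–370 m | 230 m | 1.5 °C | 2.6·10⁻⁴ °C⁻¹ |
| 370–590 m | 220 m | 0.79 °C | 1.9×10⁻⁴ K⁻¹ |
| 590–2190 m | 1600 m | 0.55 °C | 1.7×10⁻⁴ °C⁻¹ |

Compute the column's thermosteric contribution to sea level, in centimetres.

1.5 × 140 × 2.8×10⁻⁴ = 0.05880 m
2.6×10⁻⁴ × 1.5 × 230 = 0.08970 m
1.9×10⁻⁴ × 220 × 0.79 = 0.033022 m
1.7×10⁻⁴ × 1600 × 0.55 = 0.14960 m
Δh = 0.05880 + 0.08970 + 0.033022 + 0.14960 = 0.331122 m ≈ 33.1 cm

Δh = 33.1 cm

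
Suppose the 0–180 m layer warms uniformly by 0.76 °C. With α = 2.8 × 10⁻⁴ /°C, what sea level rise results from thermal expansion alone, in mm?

38.3 mm

Δh = αΔT·H = 2.8×10⁻⁴ × 0.76 × 180 = 0.038304 m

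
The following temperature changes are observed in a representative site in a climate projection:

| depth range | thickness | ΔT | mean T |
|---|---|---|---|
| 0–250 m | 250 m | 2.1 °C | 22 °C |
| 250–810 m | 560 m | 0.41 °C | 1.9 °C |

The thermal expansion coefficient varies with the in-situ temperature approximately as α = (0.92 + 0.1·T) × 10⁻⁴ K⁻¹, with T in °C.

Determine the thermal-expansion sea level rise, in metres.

Layer 1: α = (0.92 + 0.1×22)×10⁻⁴ = 3.12×10⁻⁴ K⁻¹
Layer 2: α = (0.92 + 0.1×1.9)×10⁻⁴ = 1.11×10⁻⁴ K⁻¹
2.1 × 250 × 3.12×10⁻⁴ = 0.16380 m
Layer 2: 560 × 0.41 × 1.11×10⁻⁴ = 0.0254856 m
Δh = 0.16380 + 0.0254856 = 0.1892856 m

0.189 m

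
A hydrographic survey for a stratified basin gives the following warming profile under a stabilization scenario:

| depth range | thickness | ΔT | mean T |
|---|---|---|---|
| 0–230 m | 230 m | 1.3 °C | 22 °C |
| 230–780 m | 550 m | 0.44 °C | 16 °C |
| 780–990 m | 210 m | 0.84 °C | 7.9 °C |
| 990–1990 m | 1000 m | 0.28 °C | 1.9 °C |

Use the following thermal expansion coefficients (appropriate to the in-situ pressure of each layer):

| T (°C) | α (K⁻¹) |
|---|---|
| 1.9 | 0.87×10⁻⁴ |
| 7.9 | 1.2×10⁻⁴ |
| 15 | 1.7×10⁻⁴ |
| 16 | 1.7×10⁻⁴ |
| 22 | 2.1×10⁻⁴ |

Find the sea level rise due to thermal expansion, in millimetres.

Δh ≈ 149 mm

Layer 1 at 22 °C → α = 2.1×10⁻⁴ K⁻¹
Layer 2 at 16 °C → α = 1.7×10⁻⁴ K⁻¹
Layer 3 at 7.9 °C → α = 1.2×10⁻⁴ K⁻¹
Layer 4 at 1.9 °C → α = 0.87×10⁻⁴ K⁻¹
1.3 × 2.1×10⁻⁴ × 230 = 0.06279 m
Layer 2: 550 × 0.44 × 1.7×10⁻⁴ = 0.04114 m
210 × 0.84 × 1.2×10⁻⁴ = 0.021168 m
990–1990 m: 0.28 × 0.87×10⁻⁴ × 1000 = 0.02436 m
Δh = 0.06279 + 0.04114 + 0.021168 + 0.02436 = 0.149458 m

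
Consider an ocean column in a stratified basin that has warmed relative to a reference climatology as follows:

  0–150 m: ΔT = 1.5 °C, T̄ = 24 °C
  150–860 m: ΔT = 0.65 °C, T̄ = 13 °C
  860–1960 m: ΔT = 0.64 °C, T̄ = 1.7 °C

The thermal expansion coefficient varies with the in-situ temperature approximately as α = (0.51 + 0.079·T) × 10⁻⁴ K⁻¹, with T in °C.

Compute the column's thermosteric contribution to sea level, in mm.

about 170 mm

Layer 1: α = (0.51 + 0.079×24)×10⁻⁴ = 2.406×10⁻⁴ K⁻¹
Layer 2: α = (0.51 + 0.079×13)×10⁻⁴ = 1.537×10⁻⁴ K⁻¹
Layer 3: α = (0.51 + 0.079×1.7)×10⁻⁴ = 0.6443×10⁻⁴ K⁻¹
Layer 1: 150 × 1.5 × 2.406×10⁻⁴ = 0.054135 m
710 × 0.65 × 1.537×10⁻⁴ = 0.07093255 m
0.64 × 0.6443×10⁻⁴ × 1100 = 0.04535872 m
Δh = 0.054135 + 0.07093255 + 0.04535872 = 0.17042627 m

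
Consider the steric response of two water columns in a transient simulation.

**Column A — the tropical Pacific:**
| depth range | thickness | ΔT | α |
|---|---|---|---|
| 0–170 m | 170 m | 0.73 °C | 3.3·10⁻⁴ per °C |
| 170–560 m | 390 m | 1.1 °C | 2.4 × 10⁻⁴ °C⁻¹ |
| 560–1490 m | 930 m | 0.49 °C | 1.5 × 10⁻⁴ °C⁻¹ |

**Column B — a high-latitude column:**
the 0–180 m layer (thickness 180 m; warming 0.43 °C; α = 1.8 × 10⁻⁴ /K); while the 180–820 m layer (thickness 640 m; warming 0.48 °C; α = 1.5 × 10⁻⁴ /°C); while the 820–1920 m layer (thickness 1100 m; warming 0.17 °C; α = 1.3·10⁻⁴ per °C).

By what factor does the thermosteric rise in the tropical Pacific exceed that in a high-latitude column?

A 0–170 m: 170 × 3.3×10⁻⁴ × 0.73 = 0.040953 m
A 1.1 × 2.4×10⁻⁴ × 390 = 0.10296 m
A 560–1490 m: 1.5×10⁻⁴ × 0.49 × 930 = 0.068355 m
A total: 0.212268 m
B 0.43 × 180 × 1.8×10⁻⁴ = 0.013932 m
B 640 × 1.5×10⁻⁴ × 0.48 = 0.04608 m
B Layer 3: 1100 × 1.3×10⁻⁴ × 0.17 = 0.02431 m
B total: 0.084322 m
Ratio: 0.212268 / 0.084322 ≈ 2.517

a factor of 2.52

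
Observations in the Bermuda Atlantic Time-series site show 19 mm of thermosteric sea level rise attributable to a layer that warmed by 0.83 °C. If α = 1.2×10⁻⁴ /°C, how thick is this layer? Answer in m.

H = Δh/(αΔT) = 0.019 / (1.2×10⁻⁴ × 0.83) ≈ 190.8 m

191 m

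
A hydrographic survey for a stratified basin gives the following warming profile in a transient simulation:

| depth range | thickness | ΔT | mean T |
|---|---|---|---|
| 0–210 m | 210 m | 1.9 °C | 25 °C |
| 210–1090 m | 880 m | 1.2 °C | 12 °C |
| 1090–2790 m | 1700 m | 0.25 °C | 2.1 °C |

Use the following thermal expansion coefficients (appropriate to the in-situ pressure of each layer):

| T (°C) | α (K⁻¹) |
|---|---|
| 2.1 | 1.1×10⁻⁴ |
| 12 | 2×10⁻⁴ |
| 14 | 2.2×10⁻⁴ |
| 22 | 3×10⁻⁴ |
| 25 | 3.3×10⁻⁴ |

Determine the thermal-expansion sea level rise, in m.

0.390 m

Layer 1 at 25 °C → α = 3.3×10⁻⁴ K⁻¹
Layer 2 at 12 °C → α = 2×10⁻⁴ K⁻¹
Layer 3 at 2.1 °C → α = 1.1×10⁻⁴ K⁻¹
0–210 m: 3.3×10⁻⁴ × 1.9 × 210 = 0.13167 m
Layer 2: 2×10⁻⁴ × 880 × 1.2 = 0.21120 m
1700 × 1.1×10⁻⁴ × 0.25 = 0.04675 m
Δh = 0.13167 + 0.21120 + 0.04675 = 0.38962 m ≈ 0.390 m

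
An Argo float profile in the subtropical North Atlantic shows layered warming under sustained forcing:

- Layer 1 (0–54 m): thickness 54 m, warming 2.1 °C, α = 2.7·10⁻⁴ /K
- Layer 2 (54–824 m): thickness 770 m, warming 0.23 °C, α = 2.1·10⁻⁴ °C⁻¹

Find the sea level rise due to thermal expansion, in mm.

Δh ≈ 67.8 mm

2.7×10⁻⁴ × 54 × 2.1 = 0.030618 m
2.1×10⁻⁴ × 0.23 × 770 = 0.037191 m
Δh = 0.030618 + 0.037191 = 0.067809 m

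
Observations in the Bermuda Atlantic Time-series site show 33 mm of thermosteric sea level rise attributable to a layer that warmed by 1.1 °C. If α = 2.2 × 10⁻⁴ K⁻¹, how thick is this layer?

H = Δh/(αΔT) = 0.033 / (2.2×10⁻⁴ × 1.1) ≈ 136.4 m

about 140 m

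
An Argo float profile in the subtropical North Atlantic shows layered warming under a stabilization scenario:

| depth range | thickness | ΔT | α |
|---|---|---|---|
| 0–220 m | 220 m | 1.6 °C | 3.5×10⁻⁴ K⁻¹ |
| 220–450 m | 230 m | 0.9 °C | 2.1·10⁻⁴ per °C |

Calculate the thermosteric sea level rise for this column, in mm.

Δh ≈ 167 mm

3.5×10⁻⁴ × 220 × 1.6 = 0.12320 m
230 × 0.9 × 2.1×10⁻⁴ = 0.04347 m
Δh = 0.12320 + 0.04347 = 0.16667 m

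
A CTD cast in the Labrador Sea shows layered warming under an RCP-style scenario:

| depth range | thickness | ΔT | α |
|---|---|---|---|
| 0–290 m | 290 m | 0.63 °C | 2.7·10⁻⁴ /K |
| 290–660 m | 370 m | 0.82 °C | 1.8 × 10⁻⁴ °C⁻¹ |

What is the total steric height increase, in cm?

0.63 × 290 × 2.7×10⁻⁴ = 0.049329 m
Layer 2: 0.82 × 1.8×10⁻⁴ × 370 = 0.054612 m
Δh = 0.049329 + 0.054612 = 0.103941 m ≈ 10.4 cm

10.4 cm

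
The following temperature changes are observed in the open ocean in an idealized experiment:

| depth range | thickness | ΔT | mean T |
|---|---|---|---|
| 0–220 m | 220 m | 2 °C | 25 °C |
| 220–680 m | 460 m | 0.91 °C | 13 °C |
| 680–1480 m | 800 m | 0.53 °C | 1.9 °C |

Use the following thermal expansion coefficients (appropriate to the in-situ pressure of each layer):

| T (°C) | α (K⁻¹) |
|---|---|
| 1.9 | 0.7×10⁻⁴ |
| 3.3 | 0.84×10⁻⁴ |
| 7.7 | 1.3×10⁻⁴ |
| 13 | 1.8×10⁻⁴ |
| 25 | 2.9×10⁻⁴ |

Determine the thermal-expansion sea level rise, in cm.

23.3 cm

Layer 1 at 25 °C → α = 2.9×10⁻⁴ K⁻¹
Layer 2 at 13 °C → α = 1.8×10⁻⁴ K⁻¹
Layer 3 at 1.9 °C → α = 0.7×10⁻⁴ K⁻¹
0–220 m: 2 × 2.9×10⁻⁴ × 220 = 0.12760 m
220–680 m: 0.91 × 1.8×10⁻⁴ × 460 = 0.075348 m
Layer 3: 800 × 0.53 × 0.7×10⁻⁴ = 0.02968 m
Δh = 0.12760 + 0.075348 + 0.02968 = 0.232628 m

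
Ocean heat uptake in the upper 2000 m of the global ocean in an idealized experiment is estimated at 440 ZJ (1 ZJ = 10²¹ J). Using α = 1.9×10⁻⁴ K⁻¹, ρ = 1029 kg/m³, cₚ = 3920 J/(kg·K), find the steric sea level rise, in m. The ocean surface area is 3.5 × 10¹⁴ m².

Per unit area: Q = 440×10²¹ / (3.5×10¹⁴) ≈ 1.257×10⁹ J/m²
Δh = αQ/(ρcₚ) = 1.9×10⁻⁴ × 1.257×10⁹ / (1029 × 3920) ≈ 0.059209 m

Δh = 0.0592 m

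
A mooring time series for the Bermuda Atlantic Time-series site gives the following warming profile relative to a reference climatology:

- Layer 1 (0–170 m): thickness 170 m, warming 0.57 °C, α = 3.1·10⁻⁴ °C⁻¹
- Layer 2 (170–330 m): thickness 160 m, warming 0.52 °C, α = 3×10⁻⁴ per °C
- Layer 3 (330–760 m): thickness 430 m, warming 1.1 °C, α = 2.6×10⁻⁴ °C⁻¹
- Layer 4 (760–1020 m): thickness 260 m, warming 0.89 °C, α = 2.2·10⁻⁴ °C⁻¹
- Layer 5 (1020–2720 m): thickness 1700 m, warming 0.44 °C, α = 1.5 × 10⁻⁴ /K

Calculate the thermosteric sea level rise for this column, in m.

170 × 0.57 × 3.1×10⁻⁴ = 0.030039 m
0.52 × 3×10⁻⁴ × 160 = 0.02496 m
Layer 3: 430 × 1.1 × 2.6×10⁻⁴ = 0.12298 m
760–1020 m: 2.2×10⁻⁴ × 260 × 0.89 = 0.050908 m
Layer 5: 1.5×10⁻⁴ × 1700 × 0.44 = 0.11220 m
Δh = 0.030039 + 0.02496 + 0.12298 + 0.050908 + 0.11220 = 0.341087 m

about 0.34 m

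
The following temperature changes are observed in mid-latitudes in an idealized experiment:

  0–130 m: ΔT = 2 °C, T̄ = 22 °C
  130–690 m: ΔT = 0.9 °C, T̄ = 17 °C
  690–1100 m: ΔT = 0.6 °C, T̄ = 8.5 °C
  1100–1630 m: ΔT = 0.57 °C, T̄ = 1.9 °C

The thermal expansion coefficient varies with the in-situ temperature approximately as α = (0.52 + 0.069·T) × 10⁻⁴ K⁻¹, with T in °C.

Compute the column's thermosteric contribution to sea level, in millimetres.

Δh = 190 mm

Layer 1: α = (0.52 + 0.069×22)×10⁻⁴ = 2.038×10⁻⁴ K⁻¹
Layer 2: α = (0.52 + 0.069×17)×10⁻⁴ = 1.693×10⁻⁴ K⁻¹
Layer 3: α = (0.52 + 0.069×8.5)×10⁻⁴ = 1.1065×10⁻⁴ K⁻¹
Layer 4: α = (0.52 + 0.069×1.9)×10⁻⁴ = 0.6511×10⁻⁴ K⁻¹
Layer 1: 2 × 130 × 2.038×10⁻⁴ = 0.052988 m
Layer 2: 1.693×10⁻⁴ × 0.9 × 560 = 0.0853272 m
1.1065×10⁻⁴ × 0.6 × 410 = 0.0272199 m
0.6511×10⁻⁴ × 0.57 × 530 = 0.019669731 m
Δh = 0.052988 + 0.0853272 + 0.0272199 + 0.019669731 = 0.185204831 m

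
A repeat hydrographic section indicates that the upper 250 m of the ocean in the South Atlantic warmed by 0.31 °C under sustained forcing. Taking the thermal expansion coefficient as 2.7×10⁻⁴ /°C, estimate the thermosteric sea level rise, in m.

0.021 m

Δh = αΔT·H = 2.7×10⁻⁴ × 0.31 × 250 = 0.020925 m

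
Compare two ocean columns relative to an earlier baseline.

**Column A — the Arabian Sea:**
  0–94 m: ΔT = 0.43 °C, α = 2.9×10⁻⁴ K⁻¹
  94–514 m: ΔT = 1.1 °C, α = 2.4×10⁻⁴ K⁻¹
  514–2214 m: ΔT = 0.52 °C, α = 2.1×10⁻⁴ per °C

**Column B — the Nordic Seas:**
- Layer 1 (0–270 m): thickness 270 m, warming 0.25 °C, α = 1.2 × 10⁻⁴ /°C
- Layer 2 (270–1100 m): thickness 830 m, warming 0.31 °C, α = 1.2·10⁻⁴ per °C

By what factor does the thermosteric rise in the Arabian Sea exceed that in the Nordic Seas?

a factor of 7.9

A Layer 1: 94 × 2.9×10⁻⁴ × 0.43 = 0.0117218 m
A Layer 2: 2.4×10⁻⁴ × 420 × 1.1 = 0.11088 m
A 514–2214 m: 0.52 × 2.1×10⁻⁴ × 1700 = 0.18564 m
A total: 0.3082418 m
B 0–270 m: 1.2×10⁻⁴ × 0.25 × 270 = 0.00810 m
B 830 × 0.31 × 1.2×10⁻⁴ = 0.030876 m
B total: 0.038976 m
Ratio: 0.3082418 / 0.038976 ≈ 7.909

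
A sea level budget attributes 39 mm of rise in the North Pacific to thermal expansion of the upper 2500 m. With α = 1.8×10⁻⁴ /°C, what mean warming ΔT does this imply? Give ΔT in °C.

ΔT = Δh/(αH) = 0.039 / (1.8×10⁻⁴ × 2500) ≈ 0.08667 °C

about 0.0867 °C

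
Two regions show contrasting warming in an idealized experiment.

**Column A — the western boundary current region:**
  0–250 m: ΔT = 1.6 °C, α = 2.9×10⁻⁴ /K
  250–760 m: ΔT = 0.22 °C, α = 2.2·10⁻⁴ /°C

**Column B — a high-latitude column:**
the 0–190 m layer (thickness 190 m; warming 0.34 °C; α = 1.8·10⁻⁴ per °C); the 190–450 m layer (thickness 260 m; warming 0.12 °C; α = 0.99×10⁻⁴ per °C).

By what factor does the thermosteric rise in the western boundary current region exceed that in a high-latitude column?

A 250 × 1.6 × 2.9×10⁻⁴ = 0.11600 m
A 250–760 m: 0.22 × 510 × 2.2×10⁻⁴ = 0.024684 m
A total: 0.140684 m
B 0–190 m: 1.8×10⁻⁴ × 0.34 × 190 = 0.011628 m
B Layer 2: 0.99×10⁻⁴ × 260 × 0.12 = 0.0030888 m
B total: 0.0147168 m
Ratio: 0.140684 / 0.0147168 ≈ 9.559

≈ 9.6×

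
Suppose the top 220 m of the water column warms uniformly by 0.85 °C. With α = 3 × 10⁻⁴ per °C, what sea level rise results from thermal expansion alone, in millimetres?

Δh = αΔT·H = 3×10⁻⁴ × 0.85 × 220 = 0.05610 m

Δh ≈ 56.1 mm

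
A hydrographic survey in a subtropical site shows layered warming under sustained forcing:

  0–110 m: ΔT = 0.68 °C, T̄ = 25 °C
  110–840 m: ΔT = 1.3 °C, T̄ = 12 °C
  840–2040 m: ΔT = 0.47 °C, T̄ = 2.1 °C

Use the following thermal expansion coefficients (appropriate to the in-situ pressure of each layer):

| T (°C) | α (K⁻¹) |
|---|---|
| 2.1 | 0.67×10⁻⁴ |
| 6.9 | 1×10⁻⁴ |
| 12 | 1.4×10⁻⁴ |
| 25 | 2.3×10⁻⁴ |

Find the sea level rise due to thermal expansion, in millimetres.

190 mm of thermosteric rise

Layer 1 at 25 °C → α = 2.3×10⁻⁴ K⁻¹
Layer 2 at 12 °C → α = 1.4×10⁻⁴ K⁻¹
Layer 3 at 2.1 °C → α = 0.67×10⁻⁴ K⁻¹
Layer 1: 110 × 0.68 × 2.3×10⁻⁴ = 0.017204 m
Layer 2: 730 × 1.3 × 1.4×10⁻⁴ = 0.13286 m
Layer 3: 0.67×10⁻⁴ × 0.47 × 1200 = 0.037788 m
Δh = 0.017204 + 0.13286 + 0.037788 = 0.187852 m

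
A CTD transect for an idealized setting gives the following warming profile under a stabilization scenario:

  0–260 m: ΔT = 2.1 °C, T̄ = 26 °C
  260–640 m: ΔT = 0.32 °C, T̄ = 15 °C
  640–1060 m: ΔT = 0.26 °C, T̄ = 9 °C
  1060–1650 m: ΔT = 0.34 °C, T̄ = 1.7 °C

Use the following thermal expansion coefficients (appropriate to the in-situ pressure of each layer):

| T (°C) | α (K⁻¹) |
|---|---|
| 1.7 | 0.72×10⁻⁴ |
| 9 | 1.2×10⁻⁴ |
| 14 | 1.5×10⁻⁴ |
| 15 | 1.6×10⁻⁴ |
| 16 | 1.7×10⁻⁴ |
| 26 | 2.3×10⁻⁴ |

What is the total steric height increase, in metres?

Layer 1 at 26 °C → α = 2.3×10⁻⁴ K⁻¹
Layer 2 at 15 °C → α = 1.6×10⁻⁴ K⁻¹
Layer 3 at 9 °C → α = 1.2×10⁻⁴ K⁻¹
Layer 4 at 1.7 °C → α = 0.72×10⁻⁴ K⁻¹
Layer 1: 2.1 × 260 × 2.3×10⁻⁴ = 0.12558 m
0.32 × 1.6×10⁻⁴ × 380 = 0.019456 m
640–1060 m: 0.26 × 1.2×10⁻⁴ × 420 = 0.013104 m
Layer 4: 590 × 0.34 × 0.72×10⁻⁴ = 0.0144432 m
Δh = 0.12558 + 0.019456 + 0.013104 + 0.0144432 = 0.1725832 m

0.173 m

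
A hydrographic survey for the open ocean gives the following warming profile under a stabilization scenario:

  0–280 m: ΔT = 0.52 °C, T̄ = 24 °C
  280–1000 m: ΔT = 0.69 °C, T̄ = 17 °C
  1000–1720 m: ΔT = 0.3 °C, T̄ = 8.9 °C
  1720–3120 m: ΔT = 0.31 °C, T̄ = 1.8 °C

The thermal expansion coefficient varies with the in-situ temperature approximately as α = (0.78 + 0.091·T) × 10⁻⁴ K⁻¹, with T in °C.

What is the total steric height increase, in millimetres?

Δh ≈ 234 mm

Layer 1: α = (0.78 + 0.091×24)×10⁻⁴ = 2.964×10⁻⁴ K⁻¹
Layer 2: α = (0.78 + 0.091×17)×10⁻⁴ = 2.327×10⁻⁴ K⁻¹
Layer 3: α = (0.78 + 0.091×8.9)×10⁻⁴ = 1.5899×10⁻⁴ K⁻¹
Layer 4: α = (0.78 + 0.091×1.8)×10⁻⁴ = 0.9438×10⁻⁴ K⁻¹
0–280 m: 0.52 × 2.964×10⁻⁴ × 280 = 0.04315584 m
0.69 × 2.327×10⁻⁴ × 720 = 0.11560536 m
1000–1720 m: 720 × 0.3 × 1.5899×10⁻⁴ = 0.03434184 m
0.9438×10⁻⁴ × 0.31 × 1400 = 0.04096092 m
Δh = 0.04315584 + 0.11560536 + 0.03434184 + 0.04096092 = 0.23406396 m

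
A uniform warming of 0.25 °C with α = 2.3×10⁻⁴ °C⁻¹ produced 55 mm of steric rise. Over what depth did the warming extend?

H = Δh/(αΔT) = 0.055 / (2.3×10⁻⁴ × 0.25) ≈ 956.5 m

960 m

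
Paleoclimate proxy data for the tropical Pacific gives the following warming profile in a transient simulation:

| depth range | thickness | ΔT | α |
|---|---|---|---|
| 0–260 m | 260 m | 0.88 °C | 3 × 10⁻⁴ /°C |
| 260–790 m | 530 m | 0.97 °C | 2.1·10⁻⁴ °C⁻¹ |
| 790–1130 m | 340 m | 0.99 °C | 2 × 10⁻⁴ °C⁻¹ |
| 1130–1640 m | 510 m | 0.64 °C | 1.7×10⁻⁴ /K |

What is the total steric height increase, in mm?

Layer 1: 260 × 3×10⁻⁴ × 0.88 = 0.06864 m
260–790 m: 0.97 × 2.1×10⁻⁴ × 530 = 0.107961 m
0.99 × 340 × 2×10⁻⁴ = 0.06732 m
1130–1640 m: 0.64 × 1.7×10⁻⁴ × 510 = 0.055488 m
Δh = 0.06864 + 0.107961 + 0.06732 + 0.055488 = 0.299409 m

about 300 mm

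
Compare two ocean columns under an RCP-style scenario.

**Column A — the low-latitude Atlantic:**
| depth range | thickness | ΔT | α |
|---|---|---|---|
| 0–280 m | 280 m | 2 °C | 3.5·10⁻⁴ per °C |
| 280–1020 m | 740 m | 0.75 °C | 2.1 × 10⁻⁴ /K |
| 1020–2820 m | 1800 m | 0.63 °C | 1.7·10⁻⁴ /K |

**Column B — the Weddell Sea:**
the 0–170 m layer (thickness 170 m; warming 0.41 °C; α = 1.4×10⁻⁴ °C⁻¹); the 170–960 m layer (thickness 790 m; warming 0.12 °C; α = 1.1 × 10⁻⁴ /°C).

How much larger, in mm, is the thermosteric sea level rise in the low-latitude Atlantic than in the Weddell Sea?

A 0–280 m: 280 × 3.5×10⁻⁴ × 2 = 0.19600 m
A Layer 2: 2.1×10⁻⁴ × 740 × 0.75 = 0.11655 m
A 1020–2820 m: 1.7×10⁻⁴ × 0.63 × 1800 = 0.19278 m
A total: 0.50533 m
B 0.41 × 1.4×10⁻⁴ × 170 = 0.009758 m
B 170–960 m: 790 × 1.1×10⁻⁴ × 0.12 = 0.010428 m
B total: 0.020186 m
Difference: 0.50533 − 0.020186 = 0.485144 m

490 mm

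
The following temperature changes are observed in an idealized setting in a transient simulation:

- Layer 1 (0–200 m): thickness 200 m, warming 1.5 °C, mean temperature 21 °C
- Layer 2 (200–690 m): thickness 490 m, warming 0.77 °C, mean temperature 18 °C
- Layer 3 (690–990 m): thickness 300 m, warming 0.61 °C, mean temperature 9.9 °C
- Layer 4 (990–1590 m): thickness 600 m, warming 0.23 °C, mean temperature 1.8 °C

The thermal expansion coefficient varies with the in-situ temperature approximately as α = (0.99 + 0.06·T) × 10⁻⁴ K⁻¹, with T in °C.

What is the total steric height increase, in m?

about 0.190 m

Layer 1: α = (0.99 + 0.06×21)×10⁻⁴ = 2.25×10⁻⁴ K⁻¹
Layer 2: α = (0.99 + 0.06×18)×10⁻⁴ = 2.07×10⁻⁴ K⁻¹
Layer 3: α = (0.99 + 0.06×9.9)×10⁻⁴ = 1.584×10⁻⁴ K⁻¹
Layer 4: α = (0.99 + 0.06×1.8)×10⁻⁴ = 1.098×10⁻⁴ K⁻¹
Layer 1: 1.5 × 200 × 2.25×10⁻⁴ = 0.06750 m
200–690 m: 490 × 2.07×10⁻⁴ × 0.77 = 0.0781011 m
Layer 3: 1.584×10⁻⁴ × 300 × 0.61 = 0.0289872 m
990–1590 m: 0.23 × 1.098×10⁻⁴ × 600 = 0.0151524 m
Δh = 0.06750 + 0.0781011 + 0.0289872 + 0.0151524 = 0.1897407 m ≈ 0.190 m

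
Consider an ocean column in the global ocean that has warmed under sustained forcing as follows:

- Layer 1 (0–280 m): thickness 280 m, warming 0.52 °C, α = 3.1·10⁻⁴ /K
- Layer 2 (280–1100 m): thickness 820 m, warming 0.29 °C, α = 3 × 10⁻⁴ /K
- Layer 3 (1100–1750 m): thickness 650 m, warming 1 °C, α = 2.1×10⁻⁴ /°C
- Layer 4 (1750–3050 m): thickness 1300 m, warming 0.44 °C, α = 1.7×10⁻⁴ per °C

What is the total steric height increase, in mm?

3.1×10⁻⁴ × 280 × 0.52 = 0.045136 m
280–1100 m: 820 × 0.29 × 3×10⁻⁴ = 0.07134 m
1100–1750 m: 650 × 2.1×10⁻⁴ × 1 = 0.13650 m
0.44 × 1.7×10⁻⁴ × 1300 = 0.09724 m
Δh = 0.045136 + 0.07134 + 0.13650 + 0.09724 = 0.350216 m ≈ 350 mm

350 mm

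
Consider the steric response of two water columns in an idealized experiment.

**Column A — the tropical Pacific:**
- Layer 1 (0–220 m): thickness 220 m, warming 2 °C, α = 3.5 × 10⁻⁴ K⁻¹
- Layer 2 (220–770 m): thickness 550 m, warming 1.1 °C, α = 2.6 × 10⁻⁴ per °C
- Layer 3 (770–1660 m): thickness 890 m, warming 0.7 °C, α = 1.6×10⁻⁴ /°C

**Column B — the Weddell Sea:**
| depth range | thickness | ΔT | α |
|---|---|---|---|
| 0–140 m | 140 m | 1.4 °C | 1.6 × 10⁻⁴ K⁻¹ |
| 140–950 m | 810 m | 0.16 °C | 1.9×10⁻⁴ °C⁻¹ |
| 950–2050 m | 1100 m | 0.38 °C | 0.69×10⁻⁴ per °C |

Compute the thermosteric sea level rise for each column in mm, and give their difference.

A Layer 1: 3.5×10⁻⁴ × 220 × 2 = 0.15400 m
A Layer 2: 550 × 1.1 × 2.6×10⁻⁴ = 0.15730 m
A 770–1660 m: 1.6×10⁻⁴ × 890 × 0.7 = 0.09968 m
A total: 0.41098 m
B 0–140 m: 140 × 1.6×10⁻⁴ × 1.4 = 0.03136 m
B 140–950 m: 810 × 1.9×10⁻⁴ × 0.16 = 0.024624 m
B 950–2050 m: 0.69×10⁻⁴ × 1100 × 0.38 = 0.028842 m
B total: 0.084826 m
Difference: 0.41098 − 0.084826 = 0.326154 m

A: 411 mm; B: 84.8 mm; difference 326 mm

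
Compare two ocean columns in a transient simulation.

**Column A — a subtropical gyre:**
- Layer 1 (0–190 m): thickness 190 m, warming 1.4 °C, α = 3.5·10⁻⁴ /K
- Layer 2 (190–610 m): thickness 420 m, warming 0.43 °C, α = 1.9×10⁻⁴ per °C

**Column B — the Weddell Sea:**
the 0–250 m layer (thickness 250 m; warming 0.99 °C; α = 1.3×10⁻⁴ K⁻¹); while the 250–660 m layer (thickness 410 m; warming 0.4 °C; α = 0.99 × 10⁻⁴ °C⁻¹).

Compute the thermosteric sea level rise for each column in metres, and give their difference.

A 0–190 m: 190 × 3.5×10⁻⁴ × 1.4 = 0.09310 m
A Layer 2: 420 × 1.9×10⁻⁴ × 0.43 = 0.034314 m
A total: 0.127414 m
B 0–250 m: 0.99 × 1.3×10⁻⁴ × 250 = 0.032175 m
B 250–660 m: 410 × 0.99×10⁻⁴ × 0.4 = 0.016236 m
B total: 0.048411 m
Difference: 0.127414 − 0.048411 = 0.079003 m

A: 0.127 m; B: 0.0484 m; difference 0.0790 m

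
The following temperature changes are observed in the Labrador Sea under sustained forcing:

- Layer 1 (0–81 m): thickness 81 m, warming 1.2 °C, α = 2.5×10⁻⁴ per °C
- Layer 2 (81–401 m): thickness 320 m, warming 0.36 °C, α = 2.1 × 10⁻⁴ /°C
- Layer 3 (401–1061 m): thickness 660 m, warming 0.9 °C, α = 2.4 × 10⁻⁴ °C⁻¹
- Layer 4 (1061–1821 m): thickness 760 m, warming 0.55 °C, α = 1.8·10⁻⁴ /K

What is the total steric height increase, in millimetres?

266 mm of thermosteric rise

0–81 m: 1.2 × 81 × 2.5×10⁻⁴ = 0.02430 m
2.1×10⁻⁴ × 0.36 × 320 = 0.024192 m
401–1061 m: 660 × 2.4×10⁻⁴ × 0.9 = 0.14256 m
Layer 4: 760 × 0.55 × 1.8×10⁻⁴ = 0.07524 m
Δh = 0.02430 + 0.024192 + 0.14256 + 0.07524 = 0.266292 m ≈ 266 mm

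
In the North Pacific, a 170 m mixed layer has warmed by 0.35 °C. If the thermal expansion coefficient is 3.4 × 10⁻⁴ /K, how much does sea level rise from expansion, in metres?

Δh = 0.020 m

Δh = αΔT·H = 3.4×10⁻⁴ × 0.35 × 170 = 0.02023 m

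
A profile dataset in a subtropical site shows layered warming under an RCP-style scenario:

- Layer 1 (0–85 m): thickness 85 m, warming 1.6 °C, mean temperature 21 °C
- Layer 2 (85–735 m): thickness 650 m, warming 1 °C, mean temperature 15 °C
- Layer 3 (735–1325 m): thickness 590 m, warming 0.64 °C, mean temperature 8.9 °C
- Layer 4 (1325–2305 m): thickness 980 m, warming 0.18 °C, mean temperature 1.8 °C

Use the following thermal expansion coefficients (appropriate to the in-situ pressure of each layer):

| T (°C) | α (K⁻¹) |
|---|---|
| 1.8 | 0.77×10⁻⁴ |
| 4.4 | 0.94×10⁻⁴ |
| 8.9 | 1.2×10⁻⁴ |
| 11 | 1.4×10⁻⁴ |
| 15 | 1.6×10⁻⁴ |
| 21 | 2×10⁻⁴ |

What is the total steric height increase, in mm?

about 190 mm

Layer 1 at 21 °C → α = 2×10⁻⁴ K⁻¹
Layer 2 at 15 °C → α = 1.6×10⁻⁴ K⁻¹
Layer 3 at 8.9 °C → α = 1.2×10⁻⁴ K⁻¹
Layer 4 at 1.8 °C → α = 0.77×10⁻⁴ K⁻¹
1.6 × 2×10⁻⁴ × 85 = 0.02720 m
650 × 1 × 1.6×10⁻⁴ = 0.10400 m
Layer 3: 0.64 × 1.2×10⁻⁴ × 590 = 0.045312 m
0.18 × 980 × 0.77×10⁻⁴ = 0.0135828 m
Δh = 0.02720 + 0.10400 + 0.045312 + 0.0135828 = 0.1900948 m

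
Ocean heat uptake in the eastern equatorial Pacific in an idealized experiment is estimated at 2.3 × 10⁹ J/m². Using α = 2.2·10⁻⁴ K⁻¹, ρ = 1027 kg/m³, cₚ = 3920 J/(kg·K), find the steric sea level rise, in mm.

Δh = αQ/(ρcₚ) = 2.2×10⁻⁴ × 2.3×10⁹ / (1027 × 3920) ≈ 0.12569 m

126 mm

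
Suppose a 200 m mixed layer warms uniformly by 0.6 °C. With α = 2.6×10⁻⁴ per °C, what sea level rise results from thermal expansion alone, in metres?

Δh = 0.0312 m

Δh = αΔT·H = 2.6×10⁻⁴ × 0.6 × 200 = 0.03120 m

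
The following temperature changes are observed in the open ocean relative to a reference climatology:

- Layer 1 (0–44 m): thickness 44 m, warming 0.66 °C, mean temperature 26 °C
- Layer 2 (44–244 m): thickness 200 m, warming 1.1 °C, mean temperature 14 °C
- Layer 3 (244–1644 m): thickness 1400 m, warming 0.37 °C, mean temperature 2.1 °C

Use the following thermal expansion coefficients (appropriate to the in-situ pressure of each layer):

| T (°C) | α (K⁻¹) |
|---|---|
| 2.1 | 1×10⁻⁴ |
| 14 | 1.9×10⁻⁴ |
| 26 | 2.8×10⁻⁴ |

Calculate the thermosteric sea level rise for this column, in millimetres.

Layer 1 at 26 °C → α = 2.8×10⁻⁴ K⁻¹
Layer 2 at 14 °C → α = 1.9×10⁻⁴ K⁻¹
Layer 3 at 2.1 °C → α = 1×10⁻⁴ K⁻¹
0.66 × 44 × 2.8×10⁻⁴ = 0.0081312 m
200 × 1.1 × 1.9×10⁻⁴ = 0.04180 m
244–1644 m: 1400 × 0.37 × 1×10⁻⁴ = 0.05180 m
Δh = 0.0081312 + 0.04180 + 0.05180 = 0.1017312 m ≈ 100 mm

Δh ≈ 100 mm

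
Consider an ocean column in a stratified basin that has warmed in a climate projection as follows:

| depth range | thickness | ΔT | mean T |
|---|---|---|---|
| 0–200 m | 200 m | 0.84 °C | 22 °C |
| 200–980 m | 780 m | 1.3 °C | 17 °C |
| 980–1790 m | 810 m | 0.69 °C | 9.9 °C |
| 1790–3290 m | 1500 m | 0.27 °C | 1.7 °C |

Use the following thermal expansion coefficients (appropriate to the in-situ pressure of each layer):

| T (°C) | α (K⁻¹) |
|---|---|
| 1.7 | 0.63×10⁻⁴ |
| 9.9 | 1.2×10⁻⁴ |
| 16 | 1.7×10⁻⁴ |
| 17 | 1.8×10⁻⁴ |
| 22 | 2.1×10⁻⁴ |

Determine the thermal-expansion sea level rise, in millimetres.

310 mm

Layer 1 at 22 °C → α = 2.1×10⁻⁴ K⁻¹
Layer 2 at 17 °C → α = 1.8×10⁻⁴ K⁻¹
Layer 3 at 9.9 °C → α = 1.2×10⁻⁴ K⁻¹
Layer 4 at 1.7 °C → α = 0.63×10⁻⁴ K⁻¹
0–200 m: 0.84 × 200 × 2.1×10⁻⁴ = 0.03528 m
200–980 m: 1.3 × 1.8×10⁻⁴ × 780 = 0.18252 m
Layer 3: 810 × 0.69 × 1.2×10⁻⁴ = 0.067068 m
1500 × 0.63×10⁻⁴ × 0.27 = 0.025515 m
Δh = 0.03528 + 0.18252 + 0.067068 + 0.025515 = 0.310383 m ≈ 310 mm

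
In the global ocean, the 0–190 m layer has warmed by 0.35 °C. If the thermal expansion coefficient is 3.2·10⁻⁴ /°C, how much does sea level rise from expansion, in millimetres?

Δh = 21.3 mm

Δh = αΔT·H = 3.2×10⁻⁴ × 0.35 × 190 = 0.02128 m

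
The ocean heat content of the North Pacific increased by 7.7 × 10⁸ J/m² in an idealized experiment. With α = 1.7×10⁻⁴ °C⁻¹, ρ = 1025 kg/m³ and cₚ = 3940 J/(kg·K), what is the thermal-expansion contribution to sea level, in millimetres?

Δh = αQ/(ρcₚ) = 1.7×10⁻⁴ × 7.7×10⁸ / (1025 × 3940) ≈ 0.032413 m

32.4 mm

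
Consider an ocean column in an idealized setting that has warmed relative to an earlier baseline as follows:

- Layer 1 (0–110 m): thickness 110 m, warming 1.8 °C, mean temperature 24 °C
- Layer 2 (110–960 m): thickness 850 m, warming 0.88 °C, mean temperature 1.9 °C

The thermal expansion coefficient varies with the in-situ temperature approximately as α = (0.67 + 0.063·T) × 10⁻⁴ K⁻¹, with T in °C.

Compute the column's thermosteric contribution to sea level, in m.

0.102 m of thermosteric rise

Layer 1: α = (0.67 + 0.063×24)×10⁻⁴ = 2.182×10⁻⁴ K⁻¹
Layer 2: α = (0.67 + 0.063×1.9)×10⁻⁴ = 0.7897×10⁻⁴ K⁻¹
0–110 m: 1.8 × 110 × 2.182×10⁻⁴ = 0.0432036 m
Layer 2: 850 × 0.88 × 0.7897×10⁻⁴ = 0.05906956 m
Δh = 0.0432036 + 0.05906956 = 0.10227316 m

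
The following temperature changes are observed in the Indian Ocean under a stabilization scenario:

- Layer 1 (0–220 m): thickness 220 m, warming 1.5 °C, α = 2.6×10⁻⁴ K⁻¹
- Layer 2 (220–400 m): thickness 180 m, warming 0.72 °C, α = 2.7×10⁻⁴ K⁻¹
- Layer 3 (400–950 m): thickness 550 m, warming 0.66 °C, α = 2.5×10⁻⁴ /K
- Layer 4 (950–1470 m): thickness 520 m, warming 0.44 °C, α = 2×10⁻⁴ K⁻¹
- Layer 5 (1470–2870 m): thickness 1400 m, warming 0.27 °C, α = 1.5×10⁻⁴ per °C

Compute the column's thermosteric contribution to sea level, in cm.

Layer 1: 220 × 1.5 × 2.6×10⁻⁴ = 0.08580 m
Layer 2: 0.72 × 180 × 2.7×10⁻⁴ = 0.034992 m
400–950 m: 2.5×10⁻⁴ × 550 × 0.66 = 0.09075 m
950–1470 m: 520 × 2×10⁻⁴ × 0.44 = 0.04576 m
1.5×10⁻⁴ × 1400 × 0.27 = 0.05670 m
Δh = 0.08580 + 0.034992 + 0.09075 + 0.04576 + 0.05670 = 0.314002 m

Δh = 31 cm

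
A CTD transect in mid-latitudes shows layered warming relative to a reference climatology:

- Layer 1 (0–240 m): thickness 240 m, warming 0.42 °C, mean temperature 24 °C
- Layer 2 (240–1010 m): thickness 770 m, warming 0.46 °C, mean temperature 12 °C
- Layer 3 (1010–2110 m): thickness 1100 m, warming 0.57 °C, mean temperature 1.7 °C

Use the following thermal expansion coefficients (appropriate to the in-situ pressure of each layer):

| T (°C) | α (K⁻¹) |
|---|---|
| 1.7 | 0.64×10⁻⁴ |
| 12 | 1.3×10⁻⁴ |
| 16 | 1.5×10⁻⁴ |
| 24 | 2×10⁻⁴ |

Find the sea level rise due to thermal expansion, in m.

Layer 1 at 24 °C → α = 2×10⁻⁴ K⁻¹
Layer 2 at 12 °C → α = 1.3×10⁻⁴ K⁻¹
Layer 3 at 1.7 °C → α = 0.64×10⁻⁴ K⁻¹
2×10⁻⁴ × 240 × 0.42 = 0.02016 m
Layer 2: 1.3×10⁻⁴ × 0.46 × 770 = 0.046046 m
0.64×10⁻⁴ × 0.57 × 1100 = 0.040128 m
Δh = 0.02016 + 0.046046 + 0.040128 = 0.106334 m ≈ 0.106 m

0.106 m of thermosteric rise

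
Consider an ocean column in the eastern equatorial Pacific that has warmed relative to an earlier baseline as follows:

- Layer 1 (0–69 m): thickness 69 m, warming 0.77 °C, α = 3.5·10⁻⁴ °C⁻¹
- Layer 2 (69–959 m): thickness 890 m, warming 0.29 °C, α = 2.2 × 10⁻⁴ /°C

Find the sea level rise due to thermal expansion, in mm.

about 75 mm

69 × 0.77 × 3.5×10⁻⁴ = 0.0185955 m
Layer 2: 2.2×10⁻⁴ × 0.29 × 890 = 0.056782 m
Δh = 0.0185955 + 0.056782 = 0.0753775 m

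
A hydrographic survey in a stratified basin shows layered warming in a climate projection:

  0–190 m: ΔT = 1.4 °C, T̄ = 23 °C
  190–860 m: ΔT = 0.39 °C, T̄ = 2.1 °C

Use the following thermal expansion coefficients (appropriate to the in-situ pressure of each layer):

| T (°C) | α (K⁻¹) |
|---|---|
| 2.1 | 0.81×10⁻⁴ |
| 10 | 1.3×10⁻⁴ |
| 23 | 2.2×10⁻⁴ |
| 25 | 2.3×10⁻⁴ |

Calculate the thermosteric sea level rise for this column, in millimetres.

80 mm

Layer 1 at 23 °C → α = 2.2×10⁻⁴ K⁻¹
Layer 2 at 2.1 °C → α = 0.81×10⁻⁴ K⁻¹
Layer 1: 190 × 2.2×10⁻⁴ × 1.4 = 0.05852 m
670 × 0.81×10⁻⁴ × 0.39 = 0.0211653 m
Δh = 0.05852 + 0.0211653 = 0.0796853 m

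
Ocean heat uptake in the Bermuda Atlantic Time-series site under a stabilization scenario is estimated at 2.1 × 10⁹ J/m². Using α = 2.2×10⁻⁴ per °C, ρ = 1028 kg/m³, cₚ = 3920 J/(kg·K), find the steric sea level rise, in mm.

Δh ≈ 115 mm

Δh = αQ/(ρcₚ) = 2.2×10⁻⁴ × 2.1×10⁹ / (1028 × 3920) ≈ 0.11465 m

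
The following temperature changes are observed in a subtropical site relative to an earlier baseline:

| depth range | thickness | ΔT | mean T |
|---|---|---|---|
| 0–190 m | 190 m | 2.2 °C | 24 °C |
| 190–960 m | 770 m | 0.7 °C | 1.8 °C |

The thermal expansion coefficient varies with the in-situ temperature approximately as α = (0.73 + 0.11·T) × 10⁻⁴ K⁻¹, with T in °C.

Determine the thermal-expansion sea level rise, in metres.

0.19 m of thermosteric rise

Layer 1: α = (0.73 + 0.11×24)×10⁻⁴ = 3.37×10⁻⁴ K⁻¹
Layer 2: α = (0.73 + 0.11×1.8)×10⁻⁴ = 0.928×10⁻⁴ K⁻¹
0–190 m: 190 × 3.37×10⁻⁴ × 2.2 = 0.140866 m
190–960 m: 0.7 × 0.928×10⁻⁴ × 770 = 0.0500192 m
Δh = 0.140866 + 0.0500192 = 0.1908852 m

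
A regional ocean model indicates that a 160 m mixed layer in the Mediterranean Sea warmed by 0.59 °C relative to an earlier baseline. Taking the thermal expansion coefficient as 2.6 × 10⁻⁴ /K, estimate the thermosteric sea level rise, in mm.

Δh = αΔT·H = 2.6×10⁻⁴ × 0.59 × 160 = 0.024544 m

24.5 mm of thermosteric rise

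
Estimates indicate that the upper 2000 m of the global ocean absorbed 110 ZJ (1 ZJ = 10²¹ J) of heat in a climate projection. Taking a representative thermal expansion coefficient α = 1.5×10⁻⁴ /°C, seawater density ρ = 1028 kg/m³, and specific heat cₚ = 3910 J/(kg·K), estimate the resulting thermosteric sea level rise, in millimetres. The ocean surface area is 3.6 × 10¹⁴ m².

Per unit area: Q = 110×10²¹ / (3.6×10¹⁴) ≈ 3.056×10⁸ J/m²
Δh = αQ/(ρcₚ) = 1.5×10⁻⁴ × 3.056×10⁸ / (1028 × 3910) ≈ 0.011404 m

11.4 mm of thermosteric rise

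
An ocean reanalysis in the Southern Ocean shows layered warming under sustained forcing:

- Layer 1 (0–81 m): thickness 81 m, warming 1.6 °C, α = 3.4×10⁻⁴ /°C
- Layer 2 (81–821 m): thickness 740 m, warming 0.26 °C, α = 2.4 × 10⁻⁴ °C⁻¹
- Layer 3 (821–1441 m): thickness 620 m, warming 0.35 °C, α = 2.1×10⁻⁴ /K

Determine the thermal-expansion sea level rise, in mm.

81 × 1.6 × 3.4×10⁻⁴ = 0.044064 m
Layer 2: 2.4×10⁻⁴ × 740 × 0.26 = 0.046176 m
Layer 3: 0.35 × 2.1×10⁻⁴ × 620 = 0.04557 m
Δh = 0.044064 + 0.046176 + 0.04557 = 0.13581 m

Δh = 140 mm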